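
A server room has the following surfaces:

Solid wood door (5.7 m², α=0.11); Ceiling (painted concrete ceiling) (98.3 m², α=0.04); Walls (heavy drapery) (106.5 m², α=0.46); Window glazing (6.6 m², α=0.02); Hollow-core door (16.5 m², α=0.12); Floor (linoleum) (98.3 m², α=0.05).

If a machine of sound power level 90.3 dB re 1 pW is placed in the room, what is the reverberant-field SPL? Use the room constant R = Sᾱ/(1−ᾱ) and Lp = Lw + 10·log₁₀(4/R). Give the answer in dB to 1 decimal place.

Σ(Sᵢαᵢ) = 5.7×0.11 + 98.3×0.04 + 106.5×0.46 + 6.6×0.02 + 16.5×0.12 + 98.3×0.05 = 60.576; total area S = 331.9 m².
ᾱ = 0.1825, so room constant R = A/(1−ᾱ) = 74.099 m².
Lp = Lw + 10 log₁₀(4/R) = 90.3 -12.68 = 77.6 dB.

77.6 dB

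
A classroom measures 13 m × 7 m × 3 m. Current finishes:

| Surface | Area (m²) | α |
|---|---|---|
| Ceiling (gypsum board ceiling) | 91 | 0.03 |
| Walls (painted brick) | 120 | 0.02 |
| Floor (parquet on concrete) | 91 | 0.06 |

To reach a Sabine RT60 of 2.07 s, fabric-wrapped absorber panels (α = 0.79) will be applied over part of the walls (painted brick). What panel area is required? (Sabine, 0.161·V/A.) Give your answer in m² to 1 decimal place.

Equivalent absorption area: A₁ = 91×0.03 + 120×0.02 + 91×0.06 = 10.590 m².
Required A₂ = 0.161·273/2.07 = 21.233 sabins.
Absorption to add: 21.233 − 10.590 = 10.643 sabins.
Net gain per m²: Δα = 0.79 − 0.02 = 0.77.
Area = ΔA/Δα = 10.643/0.77 = 13.8 m².

13.8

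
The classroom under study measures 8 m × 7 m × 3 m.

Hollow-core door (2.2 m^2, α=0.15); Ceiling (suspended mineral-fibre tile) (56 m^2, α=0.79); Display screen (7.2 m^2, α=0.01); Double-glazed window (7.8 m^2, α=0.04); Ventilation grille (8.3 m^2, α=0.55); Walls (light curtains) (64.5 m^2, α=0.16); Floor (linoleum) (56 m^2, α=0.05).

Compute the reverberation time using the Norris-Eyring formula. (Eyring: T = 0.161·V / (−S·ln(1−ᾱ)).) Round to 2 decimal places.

S = Σ Sᵢ = 202.0 m^2.
Absorption A = 2.2×0.15 + 56×0.79 + 7.2×0.01 + 7.8×0.04 + 8.3×0.55 + 64.5×0.16 + 56×0.05 = 62.639 sabins.
Mean coefficient ᾱ = A/S = 0.3101.
−S·ln(1−ᾱ) = −202.0 × ln(1 − 0.3101) = 74.984.
V = 8 × 7 × 3 = 168 m³.
T = 0.161·V/[−S·ln(1−ᾱ)] = 0.161·168/74.984 = 0.36 s.

0.36 s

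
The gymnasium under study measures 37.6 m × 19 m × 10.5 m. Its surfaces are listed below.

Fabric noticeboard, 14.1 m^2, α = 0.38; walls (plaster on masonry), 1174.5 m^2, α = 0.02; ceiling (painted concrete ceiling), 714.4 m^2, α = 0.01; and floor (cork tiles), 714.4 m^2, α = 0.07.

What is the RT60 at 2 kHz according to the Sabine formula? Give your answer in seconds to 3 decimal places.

14.043 s

A = Σ Sᵢαᵢ = 14.1×0.38 + 1174.5×0.02 + 714.4×0.01 + 714.4×0.07 = 86.000 sabins.
V = 37.6·19·10.5 = 7501.2 m³.
Sabine: RT60 = 0.161 × 7501.2 / 86.000 = 14.043 s.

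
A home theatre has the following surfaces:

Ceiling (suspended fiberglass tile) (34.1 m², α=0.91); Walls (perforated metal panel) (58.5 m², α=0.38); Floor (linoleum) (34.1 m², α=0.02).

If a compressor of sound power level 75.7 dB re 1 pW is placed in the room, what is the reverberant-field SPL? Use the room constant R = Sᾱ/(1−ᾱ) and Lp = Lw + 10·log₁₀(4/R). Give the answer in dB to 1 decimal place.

62.0 dB

Σ(Sᵢαᵢ) = 34.1·0.91 + 58.5·0.38 + 34.1·0.02 = 53.943; total area S = 126.7 m².
ᾱ = 53.943/126.7 = 0.4258; R = Sᾱ/(1−ᾱ) = 53.943/(1−0.4258) = 93.945 m².
Lp = Lw + 10 log₁₀(4/R) = 75.7 -13.71 = 62.0 dB.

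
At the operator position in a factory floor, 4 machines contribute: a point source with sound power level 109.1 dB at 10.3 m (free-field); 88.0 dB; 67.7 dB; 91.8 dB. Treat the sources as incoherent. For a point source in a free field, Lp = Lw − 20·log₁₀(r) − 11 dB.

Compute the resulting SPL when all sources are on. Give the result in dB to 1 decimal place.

93.4 dB

Source at 10.3 m: Lp = 109.1 − 20·log₁₀(10.3) − 11 = 77.8 dB.
Σ 10^(Lᵢ/10) = 2.211e+09.
L_total = 10·log₁₀(2.211e+09) = 93.4 dB.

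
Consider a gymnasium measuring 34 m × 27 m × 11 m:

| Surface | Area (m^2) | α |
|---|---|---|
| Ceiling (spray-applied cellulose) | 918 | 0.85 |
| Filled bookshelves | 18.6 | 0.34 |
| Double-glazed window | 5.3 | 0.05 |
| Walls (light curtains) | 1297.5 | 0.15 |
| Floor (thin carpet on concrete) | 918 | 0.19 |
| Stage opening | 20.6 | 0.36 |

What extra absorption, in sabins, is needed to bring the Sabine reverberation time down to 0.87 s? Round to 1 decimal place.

Summing Sᵢαᵢ: 780.300 + 6.324 + 0.265 + 194.625 + 174.420 + 7.416 → A₁ = 1163.350 sabins.
Target A₂ = 0.161·10098/0.87 = 1868.710 sabins (V = 10098 m³).
Shortfall: 1868.710 − 1163.350 = 705.4 sabins.

705.4 sabins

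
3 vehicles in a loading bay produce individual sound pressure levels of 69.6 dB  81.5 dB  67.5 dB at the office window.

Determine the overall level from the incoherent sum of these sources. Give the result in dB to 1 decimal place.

Converting to relative power and adding: 10^(69.6/10) + 10^(81.5/10) + 10^(67.5/10) = 1.56e+08.
Combined level = 10 log₁₀(1.56e+08) = 81.9 dB.

81.9 dB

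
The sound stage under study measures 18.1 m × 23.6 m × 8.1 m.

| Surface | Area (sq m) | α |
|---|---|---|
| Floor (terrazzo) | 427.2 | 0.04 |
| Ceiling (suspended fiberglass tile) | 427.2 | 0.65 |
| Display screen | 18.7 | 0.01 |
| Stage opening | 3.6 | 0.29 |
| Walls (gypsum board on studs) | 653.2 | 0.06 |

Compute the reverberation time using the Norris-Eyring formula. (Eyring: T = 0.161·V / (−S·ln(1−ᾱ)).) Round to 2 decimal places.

1.47 seconds

S = Σ Sᵢ = 1529.9 sq m.
Σ(Sᵢαᵢ) = 427.2·0.04 + 427.2·0.65 + 18.7·0.01 + 3.6·0.29 + 653.2·0.06 = 335.191.
ᾱ = 335.191 / 1529.9 = 0.2191.
Eyring denominator: −S ln(1−ᾱ) = 378.357.
V = 18.1 × 23.6 × 8.1 = 3459.996 m³.
RT60 = 0.161 × 3459.996 / 378.357 = 1.47 s.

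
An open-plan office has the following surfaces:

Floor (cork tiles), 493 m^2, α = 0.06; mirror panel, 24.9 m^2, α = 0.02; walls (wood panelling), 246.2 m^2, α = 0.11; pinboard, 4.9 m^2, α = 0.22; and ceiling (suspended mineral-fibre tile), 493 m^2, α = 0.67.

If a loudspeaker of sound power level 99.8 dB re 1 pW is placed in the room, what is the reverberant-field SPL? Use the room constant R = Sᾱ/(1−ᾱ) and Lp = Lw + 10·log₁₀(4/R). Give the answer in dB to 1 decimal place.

A = 388.548 sabins; S = 1262.0 m^2.
ᾱ = 0.3079, so room constant R = A/(1−ᾱ) = 561.404 m^2.
Lp = 99.8 + 10·log₁₀(4/561.404) = 99.8 + (-21.47) = 78.3 dB.

78.3 dB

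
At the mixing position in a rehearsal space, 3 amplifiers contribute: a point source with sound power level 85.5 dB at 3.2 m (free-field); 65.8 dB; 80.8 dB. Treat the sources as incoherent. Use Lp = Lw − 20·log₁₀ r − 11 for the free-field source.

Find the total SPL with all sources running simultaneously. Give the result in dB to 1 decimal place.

81.0 dB

Source at 3.2 m: Lp = 85.5 − 20·log₁₀(3.2) − 11 = 64.4 dB.
Converting to relative power and adding: 10^(64.4/10) + 10^(65.8/10) + 10^(80.8/10) = 1.268e+08.
L_total = 10·log₁₀(1.268e+08) = 81.0 dB.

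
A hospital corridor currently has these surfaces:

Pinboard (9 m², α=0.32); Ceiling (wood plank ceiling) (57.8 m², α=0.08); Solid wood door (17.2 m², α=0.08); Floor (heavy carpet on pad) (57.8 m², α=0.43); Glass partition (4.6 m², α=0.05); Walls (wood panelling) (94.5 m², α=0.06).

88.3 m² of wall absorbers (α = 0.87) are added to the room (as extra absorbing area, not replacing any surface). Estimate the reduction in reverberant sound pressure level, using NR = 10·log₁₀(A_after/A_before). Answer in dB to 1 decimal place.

4.7 dB

Total absorption A_before = 9*0.32 + 57.8*0.08 + 17.2*0.08 + 57.8*0.43 + 4.6*0.05 + 94.5*0.06
  = 2.880 + 4.624 + 1.376 + 24.854 + 0.230 + 5.670 = 39.634 m² sabins.
Treatment contributes 88.3·0.87 = 76.821 sabins.
A_after = 39.634 + 76.821 = 116.455 sabins.
NR = 10·log₁₀(116.455/39.634) = 4.7 dB.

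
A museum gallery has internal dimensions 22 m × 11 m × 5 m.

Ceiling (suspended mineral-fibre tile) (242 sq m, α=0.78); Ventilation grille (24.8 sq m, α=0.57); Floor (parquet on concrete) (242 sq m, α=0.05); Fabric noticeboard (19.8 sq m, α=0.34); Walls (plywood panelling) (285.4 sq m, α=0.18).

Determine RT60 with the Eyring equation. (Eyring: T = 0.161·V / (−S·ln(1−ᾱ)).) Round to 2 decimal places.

0.59 s

Total surface area S = 242 + 24.8 + 242 + 19.8 + 285.4 = 814.0 sq m.
Absorption A = 242·0.78 + 24.8·0.57 + 242·0.05 + 19.8·0.34 + 285.4·0.18 = 273.100 sabins.
Mean coefficient ᾱ = A/S = 0.3355.
Eyring denominator: −S ln(1−ᾱ) = 332.698.
V = 22 × 11 × 5 = 1210 m³.
T = 0.161·V/[−S·ln(1−ᾱ)] = 0.161·1210/332.698 = 0.59 s.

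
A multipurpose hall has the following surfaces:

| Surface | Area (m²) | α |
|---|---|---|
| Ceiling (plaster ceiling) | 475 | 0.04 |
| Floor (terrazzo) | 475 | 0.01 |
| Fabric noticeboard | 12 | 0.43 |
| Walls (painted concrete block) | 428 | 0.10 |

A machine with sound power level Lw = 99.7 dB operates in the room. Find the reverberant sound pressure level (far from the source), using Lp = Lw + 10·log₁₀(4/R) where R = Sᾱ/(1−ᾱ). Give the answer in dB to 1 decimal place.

Σ(Sᵢαᵢ) = 475×0.04 + 475×0.01 + 12×0.43 + 428×0.10 = 71.710; total area S = 1390.0 m².
ᾱ = 71.710/1390.0 = 0.0516; R = Sᾱ/(1−ᾱ) = 71.710/(1−0.0516) = 75.612 m².
Lp = 99.7 + 10·log₁₀(4/75.612) = 99.7 + (-12.77) = 86.9 dB.

86.9 dB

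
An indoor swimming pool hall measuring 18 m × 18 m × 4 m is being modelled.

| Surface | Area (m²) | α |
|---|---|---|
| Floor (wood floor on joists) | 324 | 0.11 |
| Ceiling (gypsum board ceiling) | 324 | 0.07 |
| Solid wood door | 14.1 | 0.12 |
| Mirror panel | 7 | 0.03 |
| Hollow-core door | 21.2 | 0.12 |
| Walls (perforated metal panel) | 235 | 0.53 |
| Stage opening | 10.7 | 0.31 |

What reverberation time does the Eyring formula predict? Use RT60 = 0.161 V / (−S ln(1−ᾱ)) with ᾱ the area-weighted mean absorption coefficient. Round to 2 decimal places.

Total surface area S = 324 + 324 + 14.1 + 7 + 21.2 + 235 + 10.7 = 936.0 m².
Σ(Sᵢαᵢ) = 324·0.11 + 324·0.07 + 14.1·0.12 + 7·0.03 + 21.2·0.12 + 235·0.53 + 10.7·0.31 = 190.633.
ᾱ = 190.633 / 936.0 = 0.2037.
−S·ln(1−ᾱ) = −936.0 × ln(1 − 0.2037) = 213.201.
V = 18 × 18 × 4 = 1296 m³.
RT60 = 0.161 × 1296 / 213.201 = 0.98 s.

0.98 s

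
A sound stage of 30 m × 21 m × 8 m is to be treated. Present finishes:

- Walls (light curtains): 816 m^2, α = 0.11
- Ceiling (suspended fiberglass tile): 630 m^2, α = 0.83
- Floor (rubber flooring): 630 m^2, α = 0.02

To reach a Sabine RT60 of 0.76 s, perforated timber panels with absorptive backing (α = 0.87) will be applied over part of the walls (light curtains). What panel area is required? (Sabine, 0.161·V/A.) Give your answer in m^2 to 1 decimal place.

582.1

Equivalent absorption area: A₁ = 816×0.11 + 630×0.83 + 630×0.02 = 625.260 m^2.
V = 5040 m³. Target absorption A₂ = 0.161 × 5040 / 0.76 = 1067.684 sabins.
Absorption to add: 1067.684 − 625.260 = 442.424 sabins.
Each m^2 of panel replacing the walls (light curtains) adds (0.87 − 0.11) = 0.76 sabins.
Panel area = 442.424 / 0.76 = 582.1 m^2.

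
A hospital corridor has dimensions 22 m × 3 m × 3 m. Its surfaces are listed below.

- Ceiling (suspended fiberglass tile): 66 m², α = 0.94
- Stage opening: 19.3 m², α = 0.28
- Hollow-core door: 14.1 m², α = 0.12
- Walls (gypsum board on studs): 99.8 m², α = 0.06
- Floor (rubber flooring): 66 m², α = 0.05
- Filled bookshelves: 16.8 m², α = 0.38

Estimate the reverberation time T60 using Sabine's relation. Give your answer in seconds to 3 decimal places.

0.376 sec

A = Σ Sᵢαᵢ = 66*0.94 + 19.3*0.28 + 14.1*0.12 + 99.8*0.06 + 66*0.05 + 16.8*0.38 = 84.808 sabins.
Volume V = 22 × 3 × 3 = 198 m³.
RT60 = 0.161 · V / A = 0.161 × 198 / 84.808 = 0.376 s.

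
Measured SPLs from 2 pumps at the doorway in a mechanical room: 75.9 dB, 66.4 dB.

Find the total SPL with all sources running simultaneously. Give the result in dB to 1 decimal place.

76.4 dB

Σ 10^(Lᵢ/10) = 4.327e+07.
Back to dB: 10·log₁₀ Σ = 76.4 dB.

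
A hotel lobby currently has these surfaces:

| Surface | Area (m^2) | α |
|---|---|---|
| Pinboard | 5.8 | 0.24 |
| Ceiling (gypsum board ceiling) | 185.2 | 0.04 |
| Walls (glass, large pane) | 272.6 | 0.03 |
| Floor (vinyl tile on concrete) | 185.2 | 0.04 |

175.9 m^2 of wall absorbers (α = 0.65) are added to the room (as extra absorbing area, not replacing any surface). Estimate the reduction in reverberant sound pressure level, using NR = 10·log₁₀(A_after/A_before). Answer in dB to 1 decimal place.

Total absorption A_before = 5.8*0.24 + 185.2*0.04 + 272.6*0.03 + 185.2*0.04
  = 1.392 + 7.408 + 8.178 + 7.408 = 24.386 m^2 sabins.
Treatment contributes 175.9·0.65 = 114.335 sabins.
A_after = 24.386 + 114.335 = 138.721 sabins.
Reduction = 10 log₁₀(A_after/A_before) = 10 log₁₀(5.6886) = 7.6 dB.

7.6 dB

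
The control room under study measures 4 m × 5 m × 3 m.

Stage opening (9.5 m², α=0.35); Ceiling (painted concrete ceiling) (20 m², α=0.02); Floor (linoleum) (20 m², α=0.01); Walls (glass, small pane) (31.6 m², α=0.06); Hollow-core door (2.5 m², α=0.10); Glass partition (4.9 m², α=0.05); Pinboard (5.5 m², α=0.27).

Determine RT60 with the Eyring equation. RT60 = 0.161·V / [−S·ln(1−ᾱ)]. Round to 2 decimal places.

S = Σ Sᵢ = 94.0 m².
Σ(Sᵢαᵢ) = 9.5×0.35 + 20×0.02 + 20×0.01 + 31.6×0.06 + 2.5×0.10 + 4.9×0.05 + 5.5×0.27 = 7.801.
ᾱ = 7.801 / 94.0 = 0.0830.
−S·ln(1−ᾱ) = −94.0 × ln(1 − 0.0830) = 8.145.
V = 4 × 5 × 3 = 60 m³.
RT60 = 0.161 × 60 / 8.145 = 1.19 s.

1.19 seconds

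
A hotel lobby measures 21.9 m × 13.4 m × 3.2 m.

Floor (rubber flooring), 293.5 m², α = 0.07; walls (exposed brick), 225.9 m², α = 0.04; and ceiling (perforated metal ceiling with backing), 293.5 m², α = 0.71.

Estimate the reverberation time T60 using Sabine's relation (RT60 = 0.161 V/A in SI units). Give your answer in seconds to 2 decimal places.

Total absorption A = 293.5*0.07 + 225.9*0.04 + 293.5*0.71
  = 20.545 + 9.036 + 208.385 = 237.966 m² sabins.
Room volume: 939.072 m³.
RT60 = 0.161 · V / A = 0.161 × 939.072 / 237.966 = 0.64 s.

0.64 s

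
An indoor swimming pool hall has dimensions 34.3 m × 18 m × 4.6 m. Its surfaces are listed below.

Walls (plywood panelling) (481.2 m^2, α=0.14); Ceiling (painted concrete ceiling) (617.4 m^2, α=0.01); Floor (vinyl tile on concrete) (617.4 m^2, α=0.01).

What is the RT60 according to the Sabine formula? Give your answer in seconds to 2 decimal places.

A = Σ Sᵢαᵢ = 481.2·0.14 + 617.4·0.01 + 617.4·0.01 = 79.716 sabins.
V = 34.3·18·4.6 = 2840.04 m³.
T = 0.161 V/A = 0.161·2840.04/79.716 = 5.74 s.

5.74 s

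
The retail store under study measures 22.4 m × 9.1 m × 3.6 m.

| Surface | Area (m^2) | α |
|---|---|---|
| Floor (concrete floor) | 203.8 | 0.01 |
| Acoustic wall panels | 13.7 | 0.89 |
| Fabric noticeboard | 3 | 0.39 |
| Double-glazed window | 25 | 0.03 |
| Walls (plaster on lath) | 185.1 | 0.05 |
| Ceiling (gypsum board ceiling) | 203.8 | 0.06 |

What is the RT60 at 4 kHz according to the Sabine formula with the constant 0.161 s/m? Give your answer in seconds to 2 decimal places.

3.14 seconds

Summing Sᵢαᵢ: 2.038 + 12.193 + 1.170 + 0.750 + 9.255 + 12.228 → A = 37.634 sabins.
Volume V = 22.4 × 9.1 × 3.6 = 733.824 m³.
T = 0.161 V/A = 0.161·733.824/37.634 = 3.14 s.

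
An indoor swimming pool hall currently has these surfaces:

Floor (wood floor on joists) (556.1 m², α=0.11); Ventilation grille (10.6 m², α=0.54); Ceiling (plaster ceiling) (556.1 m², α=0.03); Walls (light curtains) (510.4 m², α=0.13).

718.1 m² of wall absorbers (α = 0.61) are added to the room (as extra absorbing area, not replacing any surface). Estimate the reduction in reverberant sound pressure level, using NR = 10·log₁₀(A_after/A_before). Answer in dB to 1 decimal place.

A_before = Σ Sᵢαᵢ = 556.1×0.11 + 10.6×0.54 + 556.1×0.03 + 510.4×0.13 = 149.930 sabins.
Treatment contributes 718.1·0.61 = 438.041 sabins.
A_after = 149.930 + 438.041 = 587.971 sabins.
NR = 10·log₁₀(587.971/149.930) = 5.9 dB.

5.9 dB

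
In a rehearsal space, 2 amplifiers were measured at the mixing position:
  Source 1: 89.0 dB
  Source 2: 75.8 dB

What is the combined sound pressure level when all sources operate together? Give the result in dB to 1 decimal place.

89.2 dB

Σ 10^(Lᵢ/10) = 8.323e+08.
L_total = 10·log₁₀(8.323e+08) = 89.2 dB.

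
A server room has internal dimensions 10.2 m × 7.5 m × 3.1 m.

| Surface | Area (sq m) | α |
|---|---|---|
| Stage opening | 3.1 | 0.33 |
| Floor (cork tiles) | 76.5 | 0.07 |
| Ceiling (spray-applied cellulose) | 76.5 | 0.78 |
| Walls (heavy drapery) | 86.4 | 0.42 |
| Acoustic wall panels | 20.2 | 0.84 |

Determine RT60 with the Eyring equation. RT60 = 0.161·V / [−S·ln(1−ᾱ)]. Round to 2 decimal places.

0.24 s

S = Σ Sᵢ = 262.7 sq m.
Σ(Sᵢαᵢ) = 3.1×0.33 + 76.5×0.07 + 76.5×0.78 + 86.4×0.42 + 20.2×0.84 = 119.304.
ᾱ = 119.304 / 262.7 = 0.4541.
−S·ln(1−ᾱ) = −262.7 × ln(1 − 0.4541) = 159.017.
V = 10.2 × 7.5 × 3.1 = 237.15 m³.
RT60 = 0.161 × 237.15 / 159.017 = 0.24 s.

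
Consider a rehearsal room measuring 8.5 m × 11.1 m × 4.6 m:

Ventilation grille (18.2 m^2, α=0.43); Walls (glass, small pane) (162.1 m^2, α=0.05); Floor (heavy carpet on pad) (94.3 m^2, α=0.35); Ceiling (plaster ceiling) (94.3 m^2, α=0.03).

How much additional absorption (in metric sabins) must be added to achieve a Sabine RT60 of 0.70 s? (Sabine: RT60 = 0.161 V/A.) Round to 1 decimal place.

Total absorption A₁ = 18.2·0.43 + 162.1·0.05 + 94.3·0.35 + 94.3·0.03
  = 7.826 + 8.105 + 33.005 + 2.829 = 51.765 m^2 sabins.
Target A₂ = 0.161·434.01/0.70 = 99.822 sabins (V = 434.01 m³).
Additional absorption ΔA = 99.822 − 51.765 = 48.1 sabins.

48.1 sabins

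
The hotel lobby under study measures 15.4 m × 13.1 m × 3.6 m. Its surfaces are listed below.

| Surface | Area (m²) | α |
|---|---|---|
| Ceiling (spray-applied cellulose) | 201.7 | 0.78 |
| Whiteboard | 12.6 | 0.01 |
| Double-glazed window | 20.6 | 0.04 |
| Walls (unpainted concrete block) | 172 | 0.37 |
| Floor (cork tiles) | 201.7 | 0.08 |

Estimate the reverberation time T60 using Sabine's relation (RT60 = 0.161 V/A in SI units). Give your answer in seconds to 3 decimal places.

0.491 s

A = Σ Sᵢαᵢ = 201.7·0.78 + 12.6·0.01 + 20.6·0.04 + 172·0.37 + 201.7·0.08 = 238.052 sabins.
Room volume: 726.264 m³.
RT60 = 0.161 · V / A = 0.161 × 726.264 / 238.052 = 0.491 s.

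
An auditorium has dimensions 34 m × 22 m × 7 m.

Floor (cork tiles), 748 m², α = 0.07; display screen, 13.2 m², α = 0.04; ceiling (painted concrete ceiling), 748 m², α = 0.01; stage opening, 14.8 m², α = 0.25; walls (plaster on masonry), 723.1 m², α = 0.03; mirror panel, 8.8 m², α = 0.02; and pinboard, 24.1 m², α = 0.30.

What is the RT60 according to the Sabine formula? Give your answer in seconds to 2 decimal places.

A = Σ Sᵢαᵢ = 748×0.07 + 13.2×0.04 + 748×0.01 + 14.8×0.25 + 723.1×0.03 + 8.8×0.02 + 24.1×0.30 = 93.167 sabins.
V = 34·22·7 = 5236 m³.
Sabine: RT60 = 0.161 × 5236 / 93.167 = 9.05 s.

9.05 sec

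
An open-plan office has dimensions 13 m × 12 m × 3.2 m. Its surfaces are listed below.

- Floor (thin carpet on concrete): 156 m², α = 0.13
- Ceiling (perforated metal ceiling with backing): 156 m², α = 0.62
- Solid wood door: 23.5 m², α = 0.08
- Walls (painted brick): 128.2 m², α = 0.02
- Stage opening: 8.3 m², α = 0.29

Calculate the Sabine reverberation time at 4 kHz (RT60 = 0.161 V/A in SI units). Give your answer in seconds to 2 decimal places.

Total absorption A = 156·0.13 + 156·0.62 + 23.5·0.08 + 128.2·0.02 + 8.3·0.29
  = 20.280 + 96.720 + 1.880 + 2.564 + 2.407 = 123.851 m² sabins.
Room volume: 499.2 m³.
RT60 = 0.161 · V / A = 0.161 × 499.2 / 123.851 = 0.65 s.

0.65 sec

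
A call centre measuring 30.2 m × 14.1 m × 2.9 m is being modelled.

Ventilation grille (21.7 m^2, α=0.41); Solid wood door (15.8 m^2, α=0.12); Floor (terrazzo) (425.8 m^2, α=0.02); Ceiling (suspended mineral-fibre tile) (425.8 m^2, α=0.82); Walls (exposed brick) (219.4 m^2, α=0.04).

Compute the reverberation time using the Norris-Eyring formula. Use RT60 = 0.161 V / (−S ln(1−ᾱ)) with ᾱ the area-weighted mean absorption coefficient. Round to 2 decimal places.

0.43 s

Total surface area S = 21.7 + 15.8 + 425.8 + 425.8 + 219.4 = 1108.5 m^2.
Σ(Sᵢαᵢ) = 21.7×0.41 + 15.8×0.12 + 425.8×0.02 + 425.8×0.82 + 219.4×0.04 = 377.241.
Mean coefficient ᾱ = A/S = 0.3403.
−S·ln(1−ᾱ) = −1108.5 × ln(1 − 0.3403) = 461.103.
V = 30.2 × 14.1 × 2.9 = 1234.878 m³.
RT60 = 0.161 × 1234.878 / 461.103 = 0.43 s.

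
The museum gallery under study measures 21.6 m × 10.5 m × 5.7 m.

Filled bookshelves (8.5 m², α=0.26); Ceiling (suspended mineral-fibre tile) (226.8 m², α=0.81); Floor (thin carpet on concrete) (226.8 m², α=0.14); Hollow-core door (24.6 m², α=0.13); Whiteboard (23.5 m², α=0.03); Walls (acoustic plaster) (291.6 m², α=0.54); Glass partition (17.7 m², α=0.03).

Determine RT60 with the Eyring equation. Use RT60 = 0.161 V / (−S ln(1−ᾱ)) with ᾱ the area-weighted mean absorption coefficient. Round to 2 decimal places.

Total surface area S = 8.5 + 226.8 + 226.8 + 24.6 + 23.5 + 291.6 + 17.7 = 819.5 m².
Σ(Sᵢαᵢ) = 8.5×0.26 + 226.8×0.81 + 226.8×0.14 + 24.6×0.13 + 23.5×0.03 + 291.6×0.54 + 17.7×0.03 = 379.568.
ᾱ = 379.568 / 819.5 = 0.4632.
Eyring denominator: −S ln(1−ᾱ) = 509.835.
V = 21.6 × 10.5 × 5.7 = 1292.76 m³.
T = 0.161·V/[−S·ln(1−ᾱ)] = 0.161·1292.76/509.835 = 0.41 s.

0.41 sec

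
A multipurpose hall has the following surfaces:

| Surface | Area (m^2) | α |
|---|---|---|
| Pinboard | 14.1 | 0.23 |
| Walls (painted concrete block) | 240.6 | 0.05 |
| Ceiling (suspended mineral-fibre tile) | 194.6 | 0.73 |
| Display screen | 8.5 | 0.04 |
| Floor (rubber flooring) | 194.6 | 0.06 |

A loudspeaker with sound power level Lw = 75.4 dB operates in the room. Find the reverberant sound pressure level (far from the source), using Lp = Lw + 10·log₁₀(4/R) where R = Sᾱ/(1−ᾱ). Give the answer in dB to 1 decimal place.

A = 169.347 sabins; S = 652.4 m^2.
ᾱ = 0.2596, so room constant R = A/(1−ᾱ) = 228.724 m^2.
Lp = 75.4 + 10·log₁₀(4/228.724) = 75.4 + (-17.57) = 57.8 dB.

57.8 dB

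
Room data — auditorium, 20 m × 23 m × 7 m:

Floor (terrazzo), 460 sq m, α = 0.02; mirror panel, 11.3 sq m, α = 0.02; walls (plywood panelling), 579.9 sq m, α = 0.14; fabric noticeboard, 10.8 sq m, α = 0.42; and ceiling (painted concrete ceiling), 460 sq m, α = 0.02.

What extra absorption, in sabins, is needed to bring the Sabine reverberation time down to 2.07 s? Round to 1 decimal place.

146.1 sabins

A₁ = Σ Sᵢαᵢ = 460×0.02 + 11.3×0.02 + 579.9×0.14 + 10.8×0.42 + 460×0.02 = 104.348 sabins.
V = 3220 m³. Required absorption A₂ = 0.161 × 3220 / 2.07 = 250.444 sabins.
Shortfall: 250.444 − 104.348 = 146.1 sabins.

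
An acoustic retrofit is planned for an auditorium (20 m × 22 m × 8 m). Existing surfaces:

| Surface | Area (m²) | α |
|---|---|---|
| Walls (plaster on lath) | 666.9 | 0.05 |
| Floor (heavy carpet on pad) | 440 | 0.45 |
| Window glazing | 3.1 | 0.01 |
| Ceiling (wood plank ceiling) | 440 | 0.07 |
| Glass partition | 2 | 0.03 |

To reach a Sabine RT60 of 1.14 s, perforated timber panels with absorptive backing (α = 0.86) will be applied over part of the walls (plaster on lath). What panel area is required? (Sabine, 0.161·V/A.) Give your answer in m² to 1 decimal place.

290.0

Total absorption A₁ = 666.9*0.05 + 440*0.45 + 3.1*0.01 + 440*0.07 + 2*0.03
  = 33.345 + 198.000 + 0.031 + 30.800 + 0.060 = 262.236 m² sabins.
V = 3520 m³. Target absorption A₂ = 0.161 × 3520 / 1.14 = 497.123 sabins.
Absorption to add: 497.123 − 262.236 = 234.887 sabins.
Net gain per m²: Δα = 0.86 − 0.05 = 0.81.
Area = ΔA/Δα = 234.887/0.81 = 290.0 m².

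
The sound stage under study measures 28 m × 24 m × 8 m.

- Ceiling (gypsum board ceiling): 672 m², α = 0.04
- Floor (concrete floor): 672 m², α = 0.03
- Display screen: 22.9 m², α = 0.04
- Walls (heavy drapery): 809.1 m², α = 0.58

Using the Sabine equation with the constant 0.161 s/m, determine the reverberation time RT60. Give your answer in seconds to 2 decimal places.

Total absorption A = 672×0.04 + 672×0.03 + 22.9×0.04 + 809.1×0.58
  = 26.880 + 20.160 + 0.916 + 469.278 = 517.234 m² sabins.
Volume V = 28 × 24 × 8 = 5376 m³.
Sabine: RT60 = 0.161 × 5376 / 517.234 = 1.67 s.

1.67 sec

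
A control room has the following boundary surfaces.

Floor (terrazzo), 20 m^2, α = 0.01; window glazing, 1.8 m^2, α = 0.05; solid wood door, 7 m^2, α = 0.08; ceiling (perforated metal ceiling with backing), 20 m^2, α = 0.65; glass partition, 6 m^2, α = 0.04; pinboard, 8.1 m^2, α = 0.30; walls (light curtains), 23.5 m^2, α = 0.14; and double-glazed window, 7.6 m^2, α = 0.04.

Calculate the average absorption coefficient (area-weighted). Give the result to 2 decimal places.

S = Σ Sᵢ = 20 + 1.8 + 7 + 20 + 6 + 8.1 + 23.5 + 7.6 = 94.0 m^2.
Weighted sum Σ Sα = 20.114.
ᾱ = A/S = 0.21.

0.21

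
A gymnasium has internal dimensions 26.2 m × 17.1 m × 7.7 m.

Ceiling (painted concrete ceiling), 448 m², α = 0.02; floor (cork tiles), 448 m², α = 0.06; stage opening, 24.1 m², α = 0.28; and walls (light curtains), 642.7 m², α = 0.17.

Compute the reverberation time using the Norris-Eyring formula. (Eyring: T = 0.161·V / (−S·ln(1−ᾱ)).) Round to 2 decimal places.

S = Σ Sᵢ = 1562.8 m².
Absorption A = 448·0.02 + 448·0.06 + 24.1·0.28 + 642.7·0.17 = 151.847 sabins.
Mean coefficient ᾱ = A/S = 0.0972.
Eyring denominator: −S ln(1−ᾱ) = 159.803.
V = 26.2 × 17.1 × 7.7 = 3449.754 m³.
T = 0.161·V/[−S·ln(1−ᾱ)] = 0.161·3449.754/159.803 = 3.48 s.

3.48 seconds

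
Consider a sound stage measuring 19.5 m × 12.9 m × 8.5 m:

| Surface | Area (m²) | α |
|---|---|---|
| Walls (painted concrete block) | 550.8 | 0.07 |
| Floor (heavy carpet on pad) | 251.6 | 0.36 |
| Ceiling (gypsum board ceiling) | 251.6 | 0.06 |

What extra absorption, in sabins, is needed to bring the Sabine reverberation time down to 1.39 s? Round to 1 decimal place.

103.4 sabins

Total absorption A₁ = 550.8·0.07 + 251.6·0.36 + 251.6·0.06
  = 38.556 + 90.576 + 15.096 = 144.228 m² sabins.
For T = 1.39 s, need A₂ = 0.161·V/T = 0.161·2138.175/1.39 = 247.659 sabins.
ΔA = A₂ − A₁ = 247.659 − 144.228 = 103.4 sabins.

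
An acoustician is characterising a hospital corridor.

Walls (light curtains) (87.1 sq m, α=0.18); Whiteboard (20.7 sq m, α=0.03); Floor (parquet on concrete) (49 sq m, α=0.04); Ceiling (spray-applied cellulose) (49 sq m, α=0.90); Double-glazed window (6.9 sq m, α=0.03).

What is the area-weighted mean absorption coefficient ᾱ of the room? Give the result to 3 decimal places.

0.294

Total surface area S = 212.7 sq m.
Σ(Sᵢαᵢ) = 87.1*0.18 + 20.7*0.03 + 49*0.04 + 49*0.90 + 6.9*0.03 = 62.566.
ᾱ = 62.566 / 212.7 = 0.294.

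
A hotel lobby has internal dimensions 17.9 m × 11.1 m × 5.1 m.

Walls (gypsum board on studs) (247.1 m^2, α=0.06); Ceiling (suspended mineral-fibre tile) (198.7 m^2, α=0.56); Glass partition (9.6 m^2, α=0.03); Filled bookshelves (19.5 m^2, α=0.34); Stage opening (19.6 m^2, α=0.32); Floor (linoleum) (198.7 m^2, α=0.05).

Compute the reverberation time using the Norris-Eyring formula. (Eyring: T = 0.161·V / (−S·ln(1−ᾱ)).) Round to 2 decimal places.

0.97 s

Total surface area S = 247.1 + 198.7 + 9.6 + 19.5 + 19.6 + 198.7 = 693.2 m^2.
Σ(Sᵢαᵢ) = 247.1·0.06 + 198.7·0.56 + 9.6·0.03 + 19.5·0.34 + 19.6·0.32 + 198.7·0.05 = 149.223.
Mean coefficient ᾱ = A/S = 0.2153.
Eyring denominator: −S ln(1−ᾱ) = 168.069.
V = 17.9 × 11.1 × 5.1 = 1013.319 m³.
T = 0.161·V/[−S·ln(1−ᾱ)] = 0.161·1013.319/168.069 = 0.97 s.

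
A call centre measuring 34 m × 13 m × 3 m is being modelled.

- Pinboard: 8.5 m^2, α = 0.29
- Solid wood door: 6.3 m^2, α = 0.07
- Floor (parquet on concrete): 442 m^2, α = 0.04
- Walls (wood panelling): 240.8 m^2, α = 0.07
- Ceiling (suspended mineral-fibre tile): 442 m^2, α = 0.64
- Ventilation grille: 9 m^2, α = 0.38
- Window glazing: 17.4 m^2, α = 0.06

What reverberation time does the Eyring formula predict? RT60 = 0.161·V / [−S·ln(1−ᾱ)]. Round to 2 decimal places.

0.56 s

S = Σ Sᵢ = 1166.0 m^2.
Absorption A = 8.5×0.29 + 6.3×0.07 + 442×0.04 + 240.8×0.07 + 442×0.64 + 9×0.38 + 17.4×0.06 = 324.786 sabins.
ᾱ = 324.786 / 1166.0 = 0.2785.
Eyring denominator: −S ln(1−ᾱ) = 380.609.
V = 34 × 13 × 3 = 1326 m³.
T = 0.161·V/[−S·ln(1−ᾱ)] = 0.161·1326/380.609 = 0.56 s.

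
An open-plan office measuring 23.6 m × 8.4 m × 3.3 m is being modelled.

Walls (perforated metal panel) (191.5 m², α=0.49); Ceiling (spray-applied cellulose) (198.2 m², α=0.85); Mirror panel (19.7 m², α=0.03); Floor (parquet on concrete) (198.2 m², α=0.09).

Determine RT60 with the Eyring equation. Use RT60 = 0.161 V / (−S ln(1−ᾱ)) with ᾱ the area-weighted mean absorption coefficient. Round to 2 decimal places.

0.28 s

Total surface area S = 191.5 + 198.2 + 19.7 + 198.2 = 607.6 m².
Absorption A = 191.5·0.49 + 198.2·0.85 + 19.7·0.03 + 198.2·0.09 = 280.734 sabins.
Mean coefficient ᾱ = A/S = 0.4620.
−S·ln(1−ᾱ) = −607.6 × ln(1 − 0.4620) = 376.649.
V = 23.6 × 8.4 × 3.3 = 654.192 m³.
RT60 = 0.161 × 654.192 / 376.649 = 0.28 s.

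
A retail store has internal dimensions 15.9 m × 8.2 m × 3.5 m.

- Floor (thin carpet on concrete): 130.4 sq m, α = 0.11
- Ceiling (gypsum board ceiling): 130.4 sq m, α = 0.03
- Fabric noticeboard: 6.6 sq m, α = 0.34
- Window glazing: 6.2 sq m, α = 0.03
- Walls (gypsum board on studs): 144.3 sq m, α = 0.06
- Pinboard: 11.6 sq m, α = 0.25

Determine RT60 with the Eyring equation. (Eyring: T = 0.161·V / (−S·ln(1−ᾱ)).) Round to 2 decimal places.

2.19 sec

Total surface area S = 130.4 + 130.4 + 6.6 + 6.2 + 144.3 + 11.6 = 429.5 sq m.
Σ(Sᵢαᵢ) = 130.4·0.11 + 130.4·0.03 + 6.6·0.34 + 6.2·0.03 + 144.3·0.06 + 11.6·0.25 = 32.244.
Mean coefficient ᾱ = A/S = 0.0751.
Eyring denominator: −S ln(1−ᾱ) = 33.531.
V = 15.9 × 8.2 × 3.5 = 456.33 m³.
T = 0.161·V/[−S·ln(1−ᾱ)] = 0.161·456.33/33.531 = 2.19 s.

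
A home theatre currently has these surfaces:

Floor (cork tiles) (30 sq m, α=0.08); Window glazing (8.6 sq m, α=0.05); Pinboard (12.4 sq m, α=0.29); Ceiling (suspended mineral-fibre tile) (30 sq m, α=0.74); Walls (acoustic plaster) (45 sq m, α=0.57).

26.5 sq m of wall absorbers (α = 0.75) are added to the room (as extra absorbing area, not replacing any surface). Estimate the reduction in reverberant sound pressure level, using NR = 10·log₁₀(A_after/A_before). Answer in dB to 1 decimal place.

A_before = Σ Sᵢαᵢ = 30·0.08 + 8.6·0.05 + 12.4·0.29 + 30·0.74 + 45·0.57 = 54.276 sabins.
Added absorption = 26.5 × 0.75 = 19.875 sabins.
A_after = 54.276 + 19.875 = 74.151 sabins.
Reduction = 10 log₁₀(A_after/A_before) = 10 log₁₀(1.3662) = 1.4 dB.

1.4 dB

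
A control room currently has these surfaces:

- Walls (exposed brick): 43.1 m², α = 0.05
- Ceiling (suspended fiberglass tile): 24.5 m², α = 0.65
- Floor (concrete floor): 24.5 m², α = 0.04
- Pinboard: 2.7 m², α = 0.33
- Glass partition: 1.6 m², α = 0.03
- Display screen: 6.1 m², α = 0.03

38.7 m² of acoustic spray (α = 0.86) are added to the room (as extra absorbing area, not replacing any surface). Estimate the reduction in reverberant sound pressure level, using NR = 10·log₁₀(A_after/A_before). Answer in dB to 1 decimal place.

Equivalent absorption area: A_before = 43.1·0.05 + 24.5·0.65 + 24.5·0.04 + 2.7·0.33 + 1.6·0.03 + 6.1·0.03 = 20.182 m².
Treatment contributes 38.7·0.86 = 33.282 sabins.
New total A_after = 53.464 sabins.
Reduction = 10 log₁₀(A_after/A_before) = 10 log₁₀(2.6491) = 4.2 dB.

4.2 dB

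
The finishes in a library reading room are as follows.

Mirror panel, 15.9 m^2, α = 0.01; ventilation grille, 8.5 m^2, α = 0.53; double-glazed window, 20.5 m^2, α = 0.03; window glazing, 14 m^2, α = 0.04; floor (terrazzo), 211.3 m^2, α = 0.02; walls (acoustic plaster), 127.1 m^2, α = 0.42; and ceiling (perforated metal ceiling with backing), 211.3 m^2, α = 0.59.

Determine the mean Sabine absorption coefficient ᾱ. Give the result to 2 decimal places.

0.31

Total surface area S = 608.6 m^2.
Weighted sum Σ Sα = 188.114.
ᾱ = A/S = 0.31.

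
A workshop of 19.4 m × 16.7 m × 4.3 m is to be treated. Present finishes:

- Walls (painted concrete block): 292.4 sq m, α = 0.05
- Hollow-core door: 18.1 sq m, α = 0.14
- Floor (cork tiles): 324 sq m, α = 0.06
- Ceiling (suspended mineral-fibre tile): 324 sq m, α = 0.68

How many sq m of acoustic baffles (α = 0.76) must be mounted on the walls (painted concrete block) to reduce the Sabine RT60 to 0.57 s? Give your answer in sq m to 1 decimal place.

192.4

Equivalent absorption area: A₁ = 292.4*0.05 + 18.1*0.14 + 324*0.06 + 324*0.68 = 256.914 sq m.
V = 1393.114 m³. Target absorption A₂ = 0.161 × 1393.114 / 0.57 = 393.494 sabins.
ΔA needed = 393.494 − 256.914 = 136.580 sabins.
Net gain per sq m: Δα = 0.76 − 0.05 = 0.71.
Panel area = 136.580 / 0.71 = 192.4 sq m.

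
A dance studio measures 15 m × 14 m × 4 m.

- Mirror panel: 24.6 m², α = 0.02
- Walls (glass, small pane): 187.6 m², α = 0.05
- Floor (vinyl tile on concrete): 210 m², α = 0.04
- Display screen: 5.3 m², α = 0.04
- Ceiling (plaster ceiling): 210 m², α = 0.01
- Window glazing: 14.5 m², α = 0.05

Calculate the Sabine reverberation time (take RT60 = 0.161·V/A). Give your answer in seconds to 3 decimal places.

Summing Sᵢαᵢ: 0.492 + 9.380 + 8.400 + 0.212 + 2.100 + 0.725 → A = 21.309 sabins.
V = 15·14·4 = 840 m³.
RT60 = 0.161 · V / A = 0.161 × 840 / 21.309 = 6.347 s.

6.347 s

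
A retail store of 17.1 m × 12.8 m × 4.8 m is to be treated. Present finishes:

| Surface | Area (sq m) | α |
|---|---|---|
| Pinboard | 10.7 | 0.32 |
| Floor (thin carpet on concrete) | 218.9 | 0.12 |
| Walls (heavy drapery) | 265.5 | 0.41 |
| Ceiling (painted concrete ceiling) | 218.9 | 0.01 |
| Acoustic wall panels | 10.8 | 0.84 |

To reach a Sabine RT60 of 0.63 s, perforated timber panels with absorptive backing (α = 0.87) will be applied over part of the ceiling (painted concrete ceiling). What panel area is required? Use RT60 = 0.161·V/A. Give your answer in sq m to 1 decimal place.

Total absorption A₁ = 10.7·0.32 + 218.9·0.12 + 265.5·0.41 + 218.9·0.01 + 10.8·0.84
  = 3.424 + 26.268 + 108.855 + 2.189 + 9.072 = 149.808 sq m sabins.
Required A₂ = 0.161·1050.624/0.63 = 268.493 sabins.
Absorption to add: 268.493 − 149.808 = 118.685 sabins.
Net gain per sq m: Δα = 0.87 − 0.01 = 0.86.
Area = ΔA/Δα = 118.685/0.86 = 138.0 sq m.

138.0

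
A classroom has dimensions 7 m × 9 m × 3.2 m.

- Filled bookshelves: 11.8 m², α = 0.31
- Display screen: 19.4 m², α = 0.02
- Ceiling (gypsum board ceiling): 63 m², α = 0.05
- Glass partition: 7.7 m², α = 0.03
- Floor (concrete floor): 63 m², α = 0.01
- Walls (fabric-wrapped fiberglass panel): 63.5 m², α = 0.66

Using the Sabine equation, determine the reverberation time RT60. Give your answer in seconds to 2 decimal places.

A = Σ Sᵢαᵢ = 11.8·0.31 + 19.4·0.02 + 63·0.05 + 7.7·0.03 + 63·0.01 + 63.5·0.66 = 49.967 sabins.
Room volume: 201.6 m³.
Sabine: RT60 = 0.161 × 201.6 / 49.967 = 0.65 s.

0.65 s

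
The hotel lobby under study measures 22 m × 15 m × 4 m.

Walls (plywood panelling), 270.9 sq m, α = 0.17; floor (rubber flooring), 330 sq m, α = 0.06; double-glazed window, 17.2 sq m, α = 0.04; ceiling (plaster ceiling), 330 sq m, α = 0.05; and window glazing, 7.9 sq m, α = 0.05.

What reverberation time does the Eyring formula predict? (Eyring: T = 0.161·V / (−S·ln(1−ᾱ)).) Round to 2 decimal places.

2.43 s

S = Σ Sᵢ = 956.0 sq m.
Σ(Sᵢαᵢ) = 270.9×0.17 + 330×0.06 + 17.2×0.04 + 330×0.05 + 7.9×0.05 = 83.436.
ᾱ = 83.436 / 956.0 = 0.0873.
Eyring denominator: −S ln(1−ᾱ) = 87.329.
V = 22 × 15 × 4 = 1320 m³.
RT60 = 0.161 × 1320 / 87.329 = 2.43 s.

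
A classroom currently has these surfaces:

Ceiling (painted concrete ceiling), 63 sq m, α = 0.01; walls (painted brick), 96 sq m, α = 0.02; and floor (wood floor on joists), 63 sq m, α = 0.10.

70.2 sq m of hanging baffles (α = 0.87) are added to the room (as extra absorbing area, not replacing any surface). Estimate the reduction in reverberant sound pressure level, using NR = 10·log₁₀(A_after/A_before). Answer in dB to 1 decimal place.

9.0 dB

Summing Sᵢαᵢ: 0.630 + 1.920 + 6.300 → A_before = 8.850 sabins.
Added absorption = 70.2 × 0.87 = 61.074 sabins.
New total A_after = 69.924 sabins.
Reduction = 10 log₁₀(A_after/A_before) = 10 log₁₀(7.9010) = 9.0 dB.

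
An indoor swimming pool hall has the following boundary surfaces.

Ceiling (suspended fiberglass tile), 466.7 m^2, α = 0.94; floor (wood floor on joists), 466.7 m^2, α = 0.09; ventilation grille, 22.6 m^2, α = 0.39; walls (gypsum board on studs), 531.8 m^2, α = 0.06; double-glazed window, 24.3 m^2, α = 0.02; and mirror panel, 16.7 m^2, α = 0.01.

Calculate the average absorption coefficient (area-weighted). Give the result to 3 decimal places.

0.341

S = Σ Sᵢ = 466.7 + 466.7 + 22.6 + 531.8 + 24.3 + 16.7 = 1528.8 m^2.
Σ(Sᵢαᵢ) = 466.7·0.94 + 466.7·0.09 + 22.6·0.39 + 531.8·0.06 + 24.3·0.02 + 16.7·0.01 = 522.076.
ᾱ = A/S = 0.341.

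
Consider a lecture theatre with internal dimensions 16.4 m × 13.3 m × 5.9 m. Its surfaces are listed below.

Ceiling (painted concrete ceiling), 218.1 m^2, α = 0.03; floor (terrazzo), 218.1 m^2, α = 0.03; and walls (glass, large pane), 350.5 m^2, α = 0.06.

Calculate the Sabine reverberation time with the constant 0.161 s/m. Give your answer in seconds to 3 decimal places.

Total absorption A = 218.1*0.03 + 218.1*0.03 + 350.5*0.06
  = 6.543 + 6.543 + 21.030 = 34.116 m^2 sabins.
Room volume: 1286.908 m³.
Sabine: RT60 = 0.161 × 1286.908 / 34.116 = 6.073 s.

6.073 sec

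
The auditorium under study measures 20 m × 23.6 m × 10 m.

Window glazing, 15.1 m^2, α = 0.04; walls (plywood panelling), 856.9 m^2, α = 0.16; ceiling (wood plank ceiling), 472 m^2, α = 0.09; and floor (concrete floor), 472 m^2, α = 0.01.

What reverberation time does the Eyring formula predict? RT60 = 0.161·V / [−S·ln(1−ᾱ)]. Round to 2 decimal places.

Total surface area S = 15.1 + 856.9 + 472 + 472 = 1816.0 m^2.
Σ(Sᵢαᵢ) = 15.1·0.04 + 856.9·0.16 + 472·0.09 + 472·0.01 = 184.908.
Mean coefficient ᾱ = A/S = 0.1018.
Eyring denominator: −S ln(1−ᾱ) = 194.970.
V = 20 × 23.6 × 10 = 4720 m³.
T = 0.161·V/[−S·ln(1−ᾱ)] = 0.161·4720/194.970 = 3.90 s.

3.90 s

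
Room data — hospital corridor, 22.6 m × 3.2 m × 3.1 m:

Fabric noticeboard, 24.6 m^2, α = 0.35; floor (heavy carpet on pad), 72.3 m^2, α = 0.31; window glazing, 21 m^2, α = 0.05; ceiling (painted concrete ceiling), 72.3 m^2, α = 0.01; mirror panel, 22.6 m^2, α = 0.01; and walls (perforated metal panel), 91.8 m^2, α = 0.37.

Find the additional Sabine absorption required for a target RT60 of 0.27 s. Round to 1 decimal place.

A₁ = Σ Sᵢαᵢ = 24.6·0.35 + 72.3·0.31 + 21·0.05 + 72.3·0.01 + 22.6·0.01 + 91.8·0.37 = 66.988 sabins.
For T = 0.27 s, need A₂ = 0.161·V/T = 0.161·224.192/0.27 = 133.685 sabins.
Shortfall: 133.685 − 66.988 = 66.7 sabins.

66.7 sabins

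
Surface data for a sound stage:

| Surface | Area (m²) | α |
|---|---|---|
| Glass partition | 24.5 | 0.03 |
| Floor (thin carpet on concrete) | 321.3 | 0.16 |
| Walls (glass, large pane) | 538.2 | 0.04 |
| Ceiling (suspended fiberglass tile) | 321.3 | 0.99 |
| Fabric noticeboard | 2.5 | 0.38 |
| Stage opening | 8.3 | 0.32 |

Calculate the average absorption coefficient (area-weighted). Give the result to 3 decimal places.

Total surface area S = 1216.1 m².
Weighted sum Σ Sα = 395.364.
ᾱ = 395.364 / 1216.1 = 0.325.

0.325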